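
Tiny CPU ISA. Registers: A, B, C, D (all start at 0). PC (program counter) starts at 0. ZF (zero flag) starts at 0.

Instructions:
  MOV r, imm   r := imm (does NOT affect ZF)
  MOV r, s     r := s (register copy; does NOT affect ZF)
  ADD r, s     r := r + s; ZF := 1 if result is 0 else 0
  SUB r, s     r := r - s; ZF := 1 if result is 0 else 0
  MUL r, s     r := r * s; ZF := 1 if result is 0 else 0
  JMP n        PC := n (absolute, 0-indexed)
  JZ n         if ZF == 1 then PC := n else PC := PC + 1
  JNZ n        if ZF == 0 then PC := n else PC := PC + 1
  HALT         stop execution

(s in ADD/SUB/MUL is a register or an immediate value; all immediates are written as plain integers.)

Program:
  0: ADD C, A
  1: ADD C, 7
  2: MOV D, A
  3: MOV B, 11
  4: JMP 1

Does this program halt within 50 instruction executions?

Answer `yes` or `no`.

Step 1: PC=0 exec 'ADD C, A'. After: A=0 B=0 C=0 D=0 ZF=1 PC=1
Step 2: PC=1 exec 'ADD C, 7'. After: A=0 B=0 C=7 D=0 ZF=0 PC=2
Step 3: PC=2 exec 'MOV D, A'. After: A=0 B=0 C=7 D=0 ZF=0 PC=3
Step 4: PC=3 exec 'MOV B, 11'. After: A=0 B=11 C=7 D=0 ZF=0 PC=4
Step 5: PC=4 exec 'JMP 1'. After: A=0 B=11 C=7 D=0 ZF=0 PC=1
Step 6: PC=1 exec 'ADD C, 7'. After: A=0 B=11 C=14 D=0 ZF=0 PC=2
Step 7: PC=2 exec 'MOV D, A'. After: A=0 B=11 C=14 D=0 ZF=0 PC=3
Step 8: PC=3 exec 'MOV B, 11'. After: A=0 B=11 C=14 D=0 ZF=0 PC=4
Step 9: PC=4 exec 'JMP 1'. After: A=0 B=11 C=14 D=0 ZF=0 PC=1
Step 10: PC=1 exec 'ADD C, 7'. After: A=0 B=11 C=21 D=0 ZF=0 PC=2
Step 11: PC=2 exec 'MOV D, A'. After: A=0 B=11 C=21 D=0 ZF=0 PC=3
Step 12: PC=3 exec 'MOV B, 11'. After: A=0 B=11 C=21 D=0 ZF=0 PC=4
Step 13: PC=4 exec 'JMP 1'. After: A=0 B=11 C=21 D=0 ZF=0 PC=1
Step 14: PC=1 exec 'ADD C, 7'. After: A=0 B=11 C=28 D=0 ZF=0 PC=2
Step 15: PC=2 exec 'MOV D, A'. After: A=0 B=11 C=28 D=0 ZF=0 PC=3
After 50 steps: not halted. PC revisits the same instructions with no path to HALT; will never halt.

Answer: no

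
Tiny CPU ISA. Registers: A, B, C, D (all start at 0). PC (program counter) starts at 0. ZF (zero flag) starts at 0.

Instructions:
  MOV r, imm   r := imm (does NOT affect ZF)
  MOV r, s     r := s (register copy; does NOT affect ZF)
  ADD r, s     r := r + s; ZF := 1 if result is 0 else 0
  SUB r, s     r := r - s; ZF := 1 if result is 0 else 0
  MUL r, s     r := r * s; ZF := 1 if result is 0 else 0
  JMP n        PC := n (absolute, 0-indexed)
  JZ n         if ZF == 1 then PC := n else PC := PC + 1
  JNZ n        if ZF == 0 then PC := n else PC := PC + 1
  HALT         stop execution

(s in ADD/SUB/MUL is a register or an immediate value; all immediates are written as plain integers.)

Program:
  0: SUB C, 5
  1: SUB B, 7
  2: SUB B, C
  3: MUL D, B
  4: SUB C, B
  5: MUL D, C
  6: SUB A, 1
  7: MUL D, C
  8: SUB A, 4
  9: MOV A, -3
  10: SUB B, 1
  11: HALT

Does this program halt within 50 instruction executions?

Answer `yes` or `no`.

Step 1: PC=0 exec 'SUB C, 5'. After: A=0 B=0 C=-5 D=0 ZF=0 PC=1
Step 2: PC=1 exec 'SUB B, 7'. After: A=0 B=-7 C=-5 D=0 ZF=0 PC=2
Step 3: PC=2 exec 'SUB B, C'. After: A=0 B=-2 C=-5 D=0 ZF=0 PC=3
Step 4: PC=3 exec 'MUL D, B'. After: A=0 B=-2 C=-5 D=0 ZF=1 PC=4
Step 5: PC=4 exec 'SUB C, B'. After: A=0 B=-2 C=-3 D=0 ZF=0 PC=5
Step 6: PC=5 exec 'MUL D, C'. After: A=0 B=-2 C=-3 D=0 ZF=1 PC=6
Step 7: PC=6 exec 'SUB A, 1'. After: A=-1 B=-2 C=-3 D=0 ZF=0 PC=7
Step 8: PC=7 exec 'MUL D, C'. After: A=-1 B=-2 C=-3 D=0 ZF=1 PC=8
Step 9: PC=8 exec 'SUB A, 4'. After: A=-5 B=-2 C=-3 D=0 ZF=0 PC=9
Step 10: PC=9 exec 'MOV A, -3'. After: A=-3 B=-2 C=-3 D=0 ZF=0 PC=10
Step 11: PC=10 exec 'SUB B, 1'. After: A=-3 B=-3 C=-3 D=0 ZF=0 PC=11
Step 12: PC=11 exec 'HALT'. After: A=-3 B=-3 C=-3 D=0 ZF=0 PC=11 HALTED

Answer: yes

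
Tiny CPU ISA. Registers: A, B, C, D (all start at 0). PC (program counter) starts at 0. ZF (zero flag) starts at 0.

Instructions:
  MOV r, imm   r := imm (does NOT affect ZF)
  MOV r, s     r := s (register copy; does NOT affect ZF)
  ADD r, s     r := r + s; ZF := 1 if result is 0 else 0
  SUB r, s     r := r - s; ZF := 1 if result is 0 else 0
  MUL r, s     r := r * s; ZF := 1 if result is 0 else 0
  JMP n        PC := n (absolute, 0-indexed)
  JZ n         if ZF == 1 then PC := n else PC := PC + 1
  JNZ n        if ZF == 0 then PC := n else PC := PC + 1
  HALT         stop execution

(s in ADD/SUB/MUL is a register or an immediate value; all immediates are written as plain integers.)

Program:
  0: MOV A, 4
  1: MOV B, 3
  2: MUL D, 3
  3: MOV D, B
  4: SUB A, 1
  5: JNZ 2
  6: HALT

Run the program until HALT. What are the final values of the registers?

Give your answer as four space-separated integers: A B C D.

Answer: 0 3 0 3

Derivation:
Step 1: PC=0 exec 'MOV A, 4'. After: A=4 B=0 C=0 D=0 ZF=0 PC=1
Step 2: PC=1 exec 'MOV B, 3'. After: A=4 B=3 C=0 D=0 ZF=0 PC=2
Step 3: PC=2 exec 'MUL D, 3'. After: A=4 B=3 C=0 D=0 ZF=1 PC=3
Step 4: PC=3 exec 'MOV D, B'. After: A=4 B=3 C=0 D=3 ZF=1 PC=4
Step 5: PC=4 exec 'SUB A, 1'. After: A=3 B=3 C=0 D=3 ZF=0 PC=5
Step 6: PC=5 exec 'JNZ 2'. After: A=3 B=3 C=0 D=3 ZF=0 PC=2
Step 7: PC=2 exec 'MUL D, 3'. After: A=3 B=3 C=0 D=9 ZF=0 PC=3
Step 8: PC=3 exec 'MOV D, B'. After: A=3 B=3 C=0 D=3 ZF=0 PC=4
Step 9: PC=4 exec 'SUB A, 1'. After: A=2 B=3 C=0 D=3 ZF=0 PC=5
Step 10: PC=5 exec 'JNZ 2'. After: A=2 B=3 C=0 D=3 ZF=0 PC=2
Step 11: PC=2 exec 'MUL D, 3'. After: A=2 B=3 C=0 D=9 ZF=0 PC=3
Step 12: PC=3 exec 'MOV D, B'. After: A=2 B=3 C=0 D=3 ZF=0 PC=4
Step 13: PC=4 exec 'SUB A, 1'. After: A=1 B=3 C=0 D=3 ZF=0 PC=5
Step 14: PC=5 exec 'JNZ 2'. After: A=1 B=3 C=0 D=3 ZF=0 PC=2
Step 15: PC=2 exec 'MUL D, 3'. After: A=1 B=3 C=0 D=9 ZF=0 PC=3
Step 16: PC=3 exec 'MOV D, B'. After: A=1 B=3 C=0 D=3 ZF=0 PC=4
Step 17: PC=4 exec 'SUB A, 1'. After: A=0 B=3 C=0 D=3 ZF=1 PC=5
Step 18: PC=5 exec 'JNZ 2'. After: A=0 B=3 C=0 D=3 ZF=1 PC=6
Step 19: PC=6 exec 'HALT'. After: A=0 B=3 C=0 D=3 ZF=1 PC=6 HALTED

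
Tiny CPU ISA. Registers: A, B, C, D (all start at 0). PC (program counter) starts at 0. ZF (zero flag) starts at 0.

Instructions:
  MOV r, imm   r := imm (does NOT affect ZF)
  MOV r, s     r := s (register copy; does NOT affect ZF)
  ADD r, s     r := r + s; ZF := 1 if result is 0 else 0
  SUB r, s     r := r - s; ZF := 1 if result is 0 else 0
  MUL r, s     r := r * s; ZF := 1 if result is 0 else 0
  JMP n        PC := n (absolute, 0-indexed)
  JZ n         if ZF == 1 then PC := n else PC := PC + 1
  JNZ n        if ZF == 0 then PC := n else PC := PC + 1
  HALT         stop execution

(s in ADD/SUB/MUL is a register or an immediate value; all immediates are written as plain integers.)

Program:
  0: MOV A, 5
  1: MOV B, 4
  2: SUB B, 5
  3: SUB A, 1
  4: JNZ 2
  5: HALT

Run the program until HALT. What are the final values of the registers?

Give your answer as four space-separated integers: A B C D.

Answer: 0 -21 0 0

Derivation:
Step 1: PC=0 exec 'MOV A, 5'. After: A=5 B=0 C=0 D=0 ZF=0 PC=1
Step 2: PC=1 exec 'MOV B, 4'. After: A=5 B=4 C=0 D=0 ZF=0 PC=2
Step 3: PC=2 exec 'SUB B, 5'. After: A=5 B=-1 C=0 D=0 ZF=0 PC=3
Step 4: PC=3 exec 'SUB A, 1'. After: A=4 B=-1 C=0 D=0 ZF=0 PC=4
Step 5: PC=4 exec 'JNZ 2'. After: A=4 B=-1 C=0 D=0 ZF=0 PC=2
Step 6: PC=2 exec 'SUB B, 5'. After: A=4 B=-6 C=0 D=0 ZF=0 PC=3
Step 7: PC=3 exec 'SUB A, 1'. After: A=3 B=-6 C=0 D=0 ZF=0 PC=4
Step 8: PC=4 exec 'JNZ 2'. After: A=3 B=-6 C=0 D=0 ZF=0 PC=2
Step 9: PC=2 exec 'SUB B, 5'. After: A=3 B=-11 C=0 D=0 ZF=0 PC=3
Step 10: PC=3 exec 'SUB A, 1'. After: A=2 B=-11 C=0 D=0 ZF=0 PC=4
Step 11: PC=4 exec 'JNZ 2'. After: A=2 B=-11 C=0 D=0 ZF=0 PC=2
Step 12: PC=2 exec 'SUB B, 5'. After: A=2 B=-16 C=0 D=0 ZF=0 PC=3
Step 13: PC=3 exec 'SUB A, 1'. After: A=1 B=-16 C=0 D=0 ZF=0 PC=4
Step 14: PC=4 exec 'JNZ 2'. After: A=1 B=-16 C=0 D=0 ZF=0 PC=2
Step 15: PC=2 exec 'SUB B, 5'. After: A=1 B=-21 C=0 D=0 ZF=0 PC=3
Step 16: PC=3 exec 'SUB A, 1'. After: A=0 B=-21 C=0 D=0 ZF=1 PC=4
Step 17: PC=4 exec 'JNZ 2'. After: A=0 B=-21 C=0 D=0 ZF=1 PC=5
Step 18: PC=5 exec 'HALT'. After: A=0 B=-21 C=0 D=0 ZF=1 PC=5 HALTED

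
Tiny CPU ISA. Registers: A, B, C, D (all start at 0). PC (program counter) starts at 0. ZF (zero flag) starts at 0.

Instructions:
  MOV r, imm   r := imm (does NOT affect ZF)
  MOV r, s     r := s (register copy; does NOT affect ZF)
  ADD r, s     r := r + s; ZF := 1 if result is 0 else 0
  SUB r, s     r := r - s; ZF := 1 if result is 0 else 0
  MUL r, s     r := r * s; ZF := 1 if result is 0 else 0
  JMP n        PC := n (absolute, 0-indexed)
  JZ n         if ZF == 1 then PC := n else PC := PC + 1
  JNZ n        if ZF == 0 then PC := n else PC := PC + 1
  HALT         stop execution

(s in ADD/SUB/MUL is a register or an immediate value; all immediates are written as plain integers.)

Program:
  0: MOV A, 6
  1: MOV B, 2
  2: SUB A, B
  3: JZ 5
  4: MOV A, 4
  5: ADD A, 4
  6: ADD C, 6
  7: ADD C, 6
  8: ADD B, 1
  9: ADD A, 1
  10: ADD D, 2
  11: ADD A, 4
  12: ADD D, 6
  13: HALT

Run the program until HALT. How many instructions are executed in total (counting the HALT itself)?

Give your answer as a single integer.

Answer: 14

Derivation:
Step 1: PC=0 exec 'MOV A, 6'. After: A=6 B=0 C=0 D=0 ZF=0 PC=1
Step 2: PC=1 exec 'MOV B, 2'. After: A=6 B=2 C=0 D=0 ZF=0 PC=2
Step 3: PC=2 exec 'SUB A, B'. After: A=4 B=2 C=0 D=0 ZF=0 PC=3
Step 4: PC=3 exec 'JZ 5'. After: A=4 B=2 C=0 D=0 ZF=0 PC=4
Step 5: PC=4 exec 'MOV A, 4'. After: A=4 B=2 C=0 D=0 ZF=0 PC=5
Step 6: PC=5 exec 'ADD A, 4'. After: A=8 B=2 C=0 D=0 ZF=0 PC=6
Step 7: PC=6 exec 'ADD C, 6'. After: A=8 B=2 C=6 D=0 ZF=0 PC=7
Step 8: PC=7 exec 'ADD C, 6'. After: A=8 B=2 C=12 D=0 ZF=0 PC=8
Step 9: PC=8 exec 'ADD B, 1'. After: A=8 B=3 C=12 D=0 ZF=0 PC=9
Step 10: PC=9 exec 'ADD A, 1'. After: A=9 B=3 C=12 D=0 ZF=0 PC=10
Step 11: PC=10 exec 'ADD D, 2'. After: A=9 B=3 C=12 D=2 ZF=0 PC=11
Step 12: PC=11 exec 'ADD A, 4'. After: A=13 B=3 C=12 D=2 ZF=0 PC=12
Step 13: PC=12 exec 'ADD D, 6'. After: A=13 B=3 C=12 D=8 ZF=0 PC=13
Step 14: PC=13 exec 'HALT'. After: A=13 B=3 C=12 D=8 ZF=0 PC=13 HALTED
Total instructions executed: 14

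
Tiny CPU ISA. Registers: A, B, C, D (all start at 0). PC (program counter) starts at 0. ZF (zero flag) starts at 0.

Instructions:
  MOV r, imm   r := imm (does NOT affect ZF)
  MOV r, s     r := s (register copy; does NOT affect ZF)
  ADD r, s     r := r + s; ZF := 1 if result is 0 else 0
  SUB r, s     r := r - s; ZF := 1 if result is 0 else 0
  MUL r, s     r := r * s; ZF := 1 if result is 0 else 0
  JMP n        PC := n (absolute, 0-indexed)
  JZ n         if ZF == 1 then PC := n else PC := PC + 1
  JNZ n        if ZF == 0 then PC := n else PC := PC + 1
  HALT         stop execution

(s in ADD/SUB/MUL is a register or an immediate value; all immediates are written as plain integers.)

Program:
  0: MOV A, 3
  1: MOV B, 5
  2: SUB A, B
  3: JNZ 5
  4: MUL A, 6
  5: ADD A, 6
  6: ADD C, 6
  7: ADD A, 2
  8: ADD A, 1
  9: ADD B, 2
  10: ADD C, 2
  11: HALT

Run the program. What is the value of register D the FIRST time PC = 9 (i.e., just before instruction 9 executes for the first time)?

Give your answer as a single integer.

Step 1: PC=0 exec 'MOV A, 3'. After: A=3 B=0 C=0 D=0 ZF=0 PC=1
Step 2: PC=1 exec 'MOV B, 5'. After: A=3 B=5 C=0 D=0 ZF=0 PC=2
Step 3: PC=2 exec 'SUB A, B'. After: A=-2 B=5 C=0 D=0 ZF=0 PC=3
Step 4: PC=3 exec 'JNZ 5'. After: A=-2 B=5 C=0 D=0 ZF=0 PC=5
Step 5: PC=5 exec 'ADD A, 6'. After: A=4 B=5 C=0 D=0 ZF=0 PC=6
Step 6: PC=6 exec 'ADD C, 6'. After: A=4 B=5 C=6 D=0 ZF=0 PC=7
Step 7: PC=7 exec 'ADD A, 2'. After: A=6 B=5 C=6 D=0 ZF=0 PC=8
Step 8: PC=8 exec 'ADD A, 1'. After: A=7 B=5 C=6 D=0 ZF=0 PC=9
First time PC=9: D=0

0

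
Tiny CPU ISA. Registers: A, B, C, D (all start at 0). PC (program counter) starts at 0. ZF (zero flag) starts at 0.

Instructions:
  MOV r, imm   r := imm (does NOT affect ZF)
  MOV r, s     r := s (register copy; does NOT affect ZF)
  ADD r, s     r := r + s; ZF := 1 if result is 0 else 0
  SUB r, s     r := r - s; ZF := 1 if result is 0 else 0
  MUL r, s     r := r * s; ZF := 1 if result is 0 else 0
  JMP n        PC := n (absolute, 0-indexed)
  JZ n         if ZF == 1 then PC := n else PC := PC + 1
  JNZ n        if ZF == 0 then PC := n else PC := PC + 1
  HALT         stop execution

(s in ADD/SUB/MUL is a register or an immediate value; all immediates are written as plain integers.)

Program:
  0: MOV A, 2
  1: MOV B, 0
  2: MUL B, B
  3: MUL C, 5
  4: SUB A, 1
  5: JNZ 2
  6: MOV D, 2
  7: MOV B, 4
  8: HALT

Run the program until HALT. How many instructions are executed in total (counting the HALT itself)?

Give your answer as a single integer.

Answer: 13

Derivation:
Step 1: PC=0 exec 'MOV A, 2'. After: A=2 B=0 C=0 D=0 ZF=0 PC=1
Step 2: PC=1 exec 'MOV B, 0'. After: A=2 B=0 C=0 D=0 ZF=0 PC=2
Step 3: PC=2 exec 'MUL B, B'. After: A=2 B=0 C=0 D=0 ZF=1 PC=3
Step 4: PC=3 exec 'MUL C, 5'. After: A=2 B=0 C=0 D=0 ZF=1 PC=4
Step 5: PC=4 exec 'SUB A, 1'. After: A=1 B=0 C=0 D=0 ZF=0 PC=5
Step 6: PC=5 exec 'JNZ 2'. After: A=1 B=0 C=0 D=0 ZF=0 PC=2
Step 7: PC=2 exec 'MUL B, B'. After: A=1 B=0 C=0 D=0 ZF=1 PC=3
Step 8: PC=3 exec 'MUL C, 5'. After: A=1 B=0 C=0 D=0 ZF=1 PC=4
Step 9: PC=4 exec 'SUB A, 1'. After: A=0 B=0 C=0 D=0 ZF=1 PC=5
Step 10: PC=5 exec 'JNZ 2'. After: A=0 B=0 C=0 D=0 ZF=1 PC=6
Step 11: PC=6 exec 'MOV D, 2'. After: A=0 B=0 C=0 D=2 ZF=1 PC=7
Step 12: PC=7 exec 'MOV B, 4'. After: A=0 B=4 C=0 D=2 ZF=1 PC=8
Step 13: PC=8 exec 'HALT'. After: A=0 B=4 C=0 D=2 ZF=1 PC=8 HALTED
Total instructions executed: 13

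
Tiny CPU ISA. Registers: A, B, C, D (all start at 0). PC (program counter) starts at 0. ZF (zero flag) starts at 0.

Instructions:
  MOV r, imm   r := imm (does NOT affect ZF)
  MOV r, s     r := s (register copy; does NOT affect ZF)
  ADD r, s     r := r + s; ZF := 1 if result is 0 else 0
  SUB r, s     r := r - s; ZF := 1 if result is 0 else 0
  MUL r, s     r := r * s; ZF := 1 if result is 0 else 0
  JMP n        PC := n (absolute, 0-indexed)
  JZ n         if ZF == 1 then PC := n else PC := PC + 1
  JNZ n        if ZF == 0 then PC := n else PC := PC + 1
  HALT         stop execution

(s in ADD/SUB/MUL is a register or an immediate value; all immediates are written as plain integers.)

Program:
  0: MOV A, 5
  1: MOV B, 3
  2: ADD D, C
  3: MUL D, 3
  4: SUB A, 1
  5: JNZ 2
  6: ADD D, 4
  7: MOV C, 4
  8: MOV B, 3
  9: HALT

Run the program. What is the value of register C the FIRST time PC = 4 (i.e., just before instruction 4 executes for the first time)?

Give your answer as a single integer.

Step 1: PC=0 exec 'MOV A, 5'. After: A=5 B=0 C=0 D=0 ZF=0 PC=1
Step 2: PC=1 exec 'MOV B, 3'. After: A=5 B=3 C=0 D=0 ZF=0 PC=2
Step 3: PC=2 exec 'ADD D, C'. After: A=5 B=3 C=0 D=0 ZF=1 PC=3
Step 4: PC=3 exec 'MUL D, 3'. After: A=5 B=3 C=0 D=0 ZF=1 PC=4
First time PC=4: C=0

0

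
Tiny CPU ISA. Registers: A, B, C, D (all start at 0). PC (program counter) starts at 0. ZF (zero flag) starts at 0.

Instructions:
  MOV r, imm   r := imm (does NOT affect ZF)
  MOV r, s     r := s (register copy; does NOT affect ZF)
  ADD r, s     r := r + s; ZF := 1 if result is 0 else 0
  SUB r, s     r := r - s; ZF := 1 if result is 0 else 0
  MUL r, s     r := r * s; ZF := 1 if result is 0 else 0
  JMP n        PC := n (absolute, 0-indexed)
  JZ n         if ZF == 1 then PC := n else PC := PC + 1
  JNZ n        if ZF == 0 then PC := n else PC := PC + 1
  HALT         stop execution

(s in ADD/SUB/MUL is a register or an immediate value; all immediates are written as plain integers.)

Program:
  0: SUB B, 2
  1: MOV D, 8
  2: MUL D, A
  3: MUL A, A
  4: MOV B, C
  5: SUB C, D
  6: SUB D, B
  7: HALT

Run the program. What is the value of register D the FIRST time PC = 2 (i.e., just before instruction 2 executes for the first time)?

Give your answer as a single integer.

Step 1: PC=0 exec 'SUB B, 2'. After: A=0 B=-2 C=0 D=0 ZF=0 PC=1
Step 2: PC=1 exec 'MOV D, 8'. After: A=0 B=-2 C=0 D=8 ZF=0 PC=2
First time PC=2: D=8

8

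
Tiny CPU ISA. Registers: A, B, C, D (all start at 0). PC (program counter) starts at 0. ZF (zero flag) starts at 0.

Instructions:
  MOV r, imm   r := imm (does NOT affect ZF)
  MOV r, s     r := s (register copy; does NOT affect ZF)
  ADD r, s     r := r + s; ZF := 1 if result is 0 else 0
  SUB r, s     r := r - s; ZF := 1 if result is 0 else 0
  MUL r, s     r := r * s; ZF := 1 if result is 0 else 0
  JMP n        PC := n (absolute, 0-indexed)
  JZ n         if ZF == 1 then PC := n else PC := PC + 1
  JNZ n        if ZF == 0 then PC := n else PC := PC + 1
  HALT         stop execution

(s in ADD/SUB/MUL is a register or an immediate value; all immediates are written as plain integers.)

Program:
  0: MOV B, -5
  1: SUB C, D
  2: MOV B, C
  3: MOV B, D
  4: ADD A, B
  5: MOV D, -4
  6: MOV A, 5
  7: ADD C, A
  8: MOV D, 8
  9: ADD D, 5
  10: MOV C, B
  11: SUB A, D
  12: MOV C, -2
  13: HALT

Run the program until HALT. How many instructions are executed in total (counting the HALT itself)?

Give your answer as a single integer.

Step 1: PC=0 exec 'MOV B, -5'. After: A=0 B=-5 C=0 D=0 ZF=0 PC=1
Step 2: PC=1 exec 'SUB C, D'. After: A=0 B=-5 C=0 D=0 ZF=1 PC=2
Step 3: PC=2 exec 'MOV B, C'. After: A=0 B=0 C=0 D=0 ZF=1 PC=3
Step 4: PC=3 exec 'MOV B, D'. After: A=0 B=0 C=0 D=0 ZF=1 PC=4
Step 5: PC=4 exec 'ADD A, B'. After: A=0 B=0 C=0 D=0 ZF=1 PC=5
Step 6: PC=5 exec 'MOV D, -4'. After: A=0 B=0 C=0 D=-4 ZF=1 PC=6
Step 7: PC=6 exec 'MOV A, 5'. After: A=5 B=0 C=0 D=-4 ZF=1 PC=7
Step 8: PC=7 exec 'ADD C, A'. After: A=5 B=0 C=5 D=-4 ZF=0 PC=8
Step 9: PC=8 exec 'MOV D, 8'. After: A=5 B=0 C=5 D=8 ZF=0 PC=9
Step 10: PC=9 exec 'ADD D, 5'. After: A=5 B=0 C=5 D=13 ZF=0 PC=10
Step 11: PC=10 exec 'MOV C, B'. After: A=5 B=0 C=0 D=13 ZF=0 PC=11
Step 12: PC=11 exec 'SUB A, D'. After: A=-8 B=0 C=0 D=13 ZF=0 PC=12
Step 13: PC=12 exec 'MOV C, -2'. After: A=-8 B=0 C=-2 D=13 ZF=0 PC=13
Step 14: PC=13 exec 'HALT'. After: A=-8 B=0 C=-2 D=13 ZF=0 PC=13 HALTED
Total instructions executed: 14

Answer: 14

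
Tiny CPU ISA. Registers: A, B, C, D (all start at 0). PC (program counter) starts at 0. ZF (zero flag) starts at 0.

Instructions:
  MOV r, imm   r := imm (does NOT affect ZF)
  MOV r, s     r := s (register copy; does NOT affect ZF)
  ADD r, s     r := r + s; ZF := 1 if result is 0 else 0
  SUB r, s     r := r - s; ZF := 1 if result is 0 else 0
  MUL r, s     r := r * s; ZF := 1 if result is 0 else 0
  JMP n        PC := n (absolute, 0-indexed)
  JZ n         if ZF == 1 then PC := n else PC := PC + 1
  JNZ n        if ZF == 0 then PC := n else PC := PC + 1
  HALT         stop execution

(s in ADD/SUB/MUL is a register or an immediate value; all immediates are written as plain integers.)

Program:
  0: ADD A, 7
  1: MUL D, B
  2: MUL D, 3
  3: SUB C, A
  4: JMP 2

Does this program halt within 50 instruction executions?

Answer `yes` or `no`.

Step 1: PC=0 exec 'ADD A, 7'. After: A=7 B=0 C=0 D=0 ZF=0 PC=1
Step 2: PC=1 exec 'MUL D, B'. After: A=7 B=0 C=0 D=0 ZF=1 PC=2
Step 3: PC=2 exec 'MUL D, 3'. After: A=7 B=0 C=0 D=0 ZF=1 PC=3
Step 4: PC=3 exec 'SUB C, A'. After: A=7 B=0 C=-7 D=0 ZF=0 PC=4
Step 5: PC=4 exec 'JMP 2'. After: A=7 B=0 C=-7 D=0 ZF=0 PC=2
Step 6: PC=2 exec 'MUL D, 3'. After: A=7 B=0 C=-7 D=0 ZF=1 PC=3
Step 7: PC=3 exec 'SUB C, A'. After: A=7 B=0 C=-14 D=0 ZF=0 PC=4
Step 8: PC=4 exec 'JMP 2'. After: A=7 B=0 C=-14 D=0 ZF=0 PC=2
Step 9: PC=2 exec 'MUL D, 3'. After: A=7 B=0 C=-14 D=0 ZF=1 PC=3
Step 10: PC=3 exec 'SUB C, A'. After: A=7 B=0 C=-21 D=0 ZF=0 PC=4
Step 11: PC=4 exec 'JMP 2'. After: A=7 B=0 C=-21 D=0 ZF=0 PC=2
Step 12: PC=2 exec 'MUL D, 3'. After: A=7 B=0 C=-21 D=0 ZF=1 PC=3
Step 13: PC=3 exec 'SUB C, A'. After: A=7 B=0 C=-28 D=0 ZF=0 PC=4
Step 14: PC=4 exec 'JMP 2'. After: A=7 B=0 C=-28 D=0 ZF=0 PC=2
Step 15: PC=2 exec 'MUL D, 3'. After: A=7 B=0 C=-28 D=0 ZF=1 PC=3
After 50 steps: not halted. PC revisits the same instructions with no path to HALT; will never halt.

Answer: no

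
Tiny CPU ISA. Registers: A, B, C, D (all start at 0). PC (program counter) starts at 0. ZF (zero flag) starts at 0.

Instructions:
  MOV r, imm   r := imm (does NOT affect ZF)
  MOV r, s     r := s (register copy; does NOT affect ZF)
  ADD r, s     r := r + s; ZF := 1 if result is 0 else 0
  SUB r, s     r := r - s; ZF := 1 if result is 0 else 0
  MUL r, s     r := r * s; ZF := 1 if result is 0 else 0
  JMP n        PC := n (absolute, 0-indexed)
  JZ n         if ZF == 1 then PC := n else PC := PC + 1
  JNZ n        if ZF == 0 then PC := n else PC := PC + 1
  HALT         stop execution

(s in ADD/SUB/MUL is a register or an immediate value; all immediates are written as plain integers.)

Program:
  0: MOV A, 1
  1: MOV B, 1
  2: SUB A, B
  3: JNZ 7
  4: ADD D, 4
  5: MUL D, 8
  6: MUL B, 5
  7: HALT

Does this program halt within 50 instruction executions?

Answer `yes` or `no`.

Answer: yes

Derivation:
Step 1: PC=0 exec 'MOV A, 1'. After: A=1 B=0 C=0 D=0 ZF=0 PC=1
Step 2: PC=1 exec 'MOV B, 1'. After: A=1 B=1 C=0 D=0 ZF=0 PC=2
Step 3: PC=2 exec 'SUB A, B'. After: A=0 B=1 C=0 D=0 ZF=1 PC=3
Step 4: PC=3 exec 'JNZ 7'. After: A=0 B=1 C=0 D=0 ZF=1 PC=4
Step 5: PC=4 exec 'ADD D, 4'. After: A=0 B=1 C=0 D=4 ZF=0 PC=5
Step 6: PC=5 exec 'MUL D, 8'. After: A=0 B=1 C=0 D=32 ZF=0 PC=6
Step 7: PC=6 exec 'MUL B, 5'. After: A=0 B=5 C=0 D=32 ZF=0 PC=7
Step 8: PC=7 exec 'HALT'. After: A=0 B=5 C=0 D=32 ZF=0 PC=7 HALTED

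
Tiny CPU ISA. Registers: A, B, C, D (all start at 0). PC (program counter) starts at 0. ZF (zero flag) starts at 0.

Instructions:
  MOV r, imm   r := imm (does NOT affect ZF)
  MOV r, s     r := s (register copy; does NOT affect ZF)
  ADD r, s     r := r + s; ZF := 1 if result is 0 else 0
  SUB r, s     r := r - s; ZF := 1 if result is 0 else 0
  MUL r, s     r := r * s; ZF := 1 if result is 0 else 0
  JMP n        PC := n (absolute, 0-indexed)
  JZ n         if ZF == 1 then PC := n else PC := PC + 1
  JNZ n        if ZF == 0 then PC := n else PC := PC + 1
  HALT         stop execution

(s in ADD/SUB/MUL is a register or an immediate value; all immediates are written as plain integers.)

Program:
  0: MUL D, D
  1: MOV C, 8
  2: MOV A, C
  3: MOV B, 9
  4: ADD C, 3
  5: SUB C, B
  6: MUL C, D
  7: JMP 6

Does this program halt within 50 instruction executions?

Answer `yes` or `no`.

Step 1: PC=0 exec 'MUL D, D'. After: A=0 B=0 C=0 D=0 ZF=1 PC=1
Step 2: PC=1 exec 'MOV C, 8'. After: A=0 B=0 C=8 D=0 ZF=1 PC=2
Step 3: PC=2 exec 'MOV A, C'. After: A=8 B=0 C=8 D=0 ZF=1 PC=3
Step 4: PC=3 exec 'MOV B, 9'. After: A=8 B=9 C=8 D=0 ZF=1 PC=4
Step 5: PC=4 exec 'ADD C, 3'. After: A=8 B=9 C=11 D=0 ZF=0 PC=5
Step 6: PC=5 exec 'SUB C, B'. After: A=8 B=9 C=2 D=0 ZF=0 PC=6
Step 7: PC=6 exec 'MUL C, D'. After: A=8 B=9 C=0 D=0 ZF=1 PC=7
Step 8: PC=7 exec 'JMP 6'. After: A=8 B=9 C=0 D=0 ZF=1 PC=6
Step 9: PC=6 exec 'MUL C, D'. After: A=8 B=9 C=0 D=0 ZF=1 PC=7
State after step 9 equals state after step 7: the program is in a cycle of length 2 and will never halt.

Answer: no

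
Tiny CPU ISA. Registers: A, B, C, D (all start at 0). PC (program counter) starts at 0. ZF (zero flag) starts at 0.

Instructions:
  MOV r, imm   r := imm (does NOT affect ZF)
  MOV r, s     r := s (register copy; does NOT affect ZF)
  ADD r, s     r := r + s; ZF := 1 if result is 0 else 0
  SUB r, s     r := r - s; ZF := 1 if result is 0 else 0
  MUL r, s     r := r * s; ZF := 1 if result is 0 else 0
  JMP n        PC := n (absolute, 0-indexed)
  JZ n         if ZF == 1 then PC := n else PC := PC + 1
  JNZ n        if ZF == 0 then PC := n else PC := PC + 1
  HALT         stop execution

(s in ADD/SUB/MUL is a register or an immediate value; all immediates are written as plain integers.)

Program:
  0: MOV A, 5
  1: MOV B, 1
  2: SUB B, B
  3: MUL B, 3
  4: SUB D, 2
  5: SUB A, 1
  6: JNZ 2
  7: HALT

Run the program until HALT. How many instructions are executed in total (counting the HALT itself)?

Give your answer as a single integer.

Answer: 28

Derivation:
Step 1: PC=0 exec 'MOV A, 5'. After: A=5 B=0 C=0 D=0 ZF=0 PC=1
Step 2: PC=1 exec 'MOV B, 1'. After: A=5 B=1 C=0 D=0 ZF=0 PC=2
Step 3: PC=2 exec 'SUB B, B'. After: A=5 B=0 C=0 D=0 ZF=1 PC=3
Step 4: PC=3 exec 'MUL B, 3'. After: A=5 B=0 C=0 D=0 ZF=1 PC=4
Step 5: PC=4 exec 'SUB D, 2'. After: A=5 B=0 C=0 D=-2 ZF=0 PC=5
Step 6: PC=5 exec 'SUB A, 1'. After: A=4 B=0 C=0 D=-2 ZF=0 PC=6
Step 7: PC=6 exec 'JNZ 2'. After: A=4 B=0 C=0 D=-2 ZF=0 PC=2
Step 8: PC=2 exec 'SUB B, B'. After: A=4 B=0 C=0 D=-2 ZF=1 PC=3
Step 9: PC=3 exec 'MUL B, 3'. After: A=4 B=0 C=0 D=-2 ZF=1 PC=4
Step 10: PC=4 exec 'SUB D, 2'. After: A=4 B=0 C=0 D=-4 ZF=0 PC=5
Step 11: PC=5 exec 'SUB A, 1'. After: A=3 B=0 C=0 D=-4 ZF=0 PC=6
Step 12: PC=6 exec 'JNZ 2'. After: A=3 B=0 C=0 D=-4 ZF=0 PC=2
Step 13: PC=2 exec 'SUB B, B'. After: A=3 B=0 C=0 D=-4 ZF=1 PC=3
Step 14: PC=3 exec 'MUL B, 3'. After: A=3 B=0 C=0 D=-4 ZF=1 PC=4
Step 15: PC=4 exec 'SUB D, 2'. After: A=3 B=0 C=0 D=-6 ZF=0 PC=5
Step 16: PC=5 exec 'SUB A, 1'. After: A=2 B=0 C=0 D=-6 ZF=0 PC=6
Step 17: PC=6 exec 'JNZ 2'. After: A=2 B=0 C=0 D=-6 ZF=0 PC=2
Step 18: PC=2 exec 'SUB B, B'. After: A=2 B=0 C=0 D=-6 ZF=1 PC=3
Step 19: PC=3 exec 'MUL B, 3'. After: A=2 B=0 C=0 D=-6 ZF=1 PC=4
Step 20: PC=4 exec 'SUB D, 2'. After: A=2 B=0 C=0 D=-8 ZF=0 PC=5
Step 21: PC=5 exec 'SUB A, 1'. After: A=1 B=0 C=0 D=-8 ZF=0 PC=6
Step 22: PC=6 exec 'JNZ 2'. After: A=1 B=0 C=0 D=-8 ZF=0 PC=2
Step 23: PC=2 exec 'SUB B, B'. After: A=1 B=0 C=0 D=-8 ZF=1 PC=3
Step 24: PC=3 exec 'MUL B, 3'. After: A=1 B=0 C=0 D=-8 ZF=1 PC=4
Step 25: PC=4 exec 'SUB D, 2'. After: A=1 B=0 C=0 D=-10 ZF=0 PC=5
Step 26: PC=5 exec 'SUB A, 1'. After: A=0 B=0 C=0 D=-10 ZF=1 PC=6
Step 27: PC=6 exec 'JNZ 2'. After: A=0 B=0 C=0 D=-10 ZF=1 PC=7
Step 28: PC=7 exec 'HALT'. After: A=0 B=0 C=0 D=-10 ZF=1 PC=7 HALTED
Total instructions executed: 28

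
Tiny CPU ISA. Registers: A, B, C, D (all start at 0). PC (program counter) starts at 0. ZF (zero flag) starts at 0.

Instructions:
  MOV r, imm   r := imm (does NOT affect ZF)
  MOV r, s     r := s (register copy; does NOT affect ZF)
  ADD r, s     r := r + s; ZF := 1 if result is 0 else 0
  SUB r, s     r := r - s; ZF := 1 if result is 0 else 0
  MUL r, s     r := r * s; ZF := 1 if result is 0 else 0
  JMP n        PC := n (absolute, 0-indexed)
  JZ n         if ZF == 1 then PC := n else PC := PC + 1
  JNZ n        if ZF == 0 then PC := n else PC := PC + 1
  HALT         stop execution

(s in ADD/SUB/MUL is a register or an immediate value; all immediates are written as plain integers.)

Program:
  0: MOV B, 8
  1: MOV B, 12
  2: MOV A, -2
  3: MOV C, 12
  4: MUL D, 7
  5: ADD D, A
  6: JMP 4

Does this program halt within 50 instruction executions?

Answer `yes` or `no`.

Answer: no

Derivation:
Step 1: PC=0 exec 'MOV B, 8'. After: A=0 B=8 C=0 D=0 ZF=0 PC=1
Step 2: PC=1 exec 'MOV B, 12'. After: A=0 B=12 C=0 D=0 ZF=0 PC=2
Step 3: PC=2 exec 'MOV A, -2'. After: A=-2 B=12 C=0 D=0 ZF=0 PC=3
Step 4: PC=3 exec 'MOV C, 12'. After: A=-2 B=12 C=12 D=0 ZF=0 PC=4
Step 5: PC=4 exec 'MUL D, 7'. After: A=-2 B=12 C=12 D=0 ZF=1 PC=5
Step 6: PC=5 exec 'ADD D, A'. After: A=-2 B=12 C=12 D=-2 ZF=0 PC=6
Step 7: PC=6 exec 'JMP 4'. After: A=-2 B=12 C=12 D=-2 ZF=0 PC=4
Step 8: PC=4 exec 'MUL D, 7'. After: A=-2 B=12 C=12 D=-14 ZF=0 PC=5
Step 9: PC=5 exec 'ADD D, A'. After: A=-2 B=12 C=12 D=-16 ZF=0 PC=6
Step 10: PC=6 exec 'JMP 4'. After: A=-2 B=12 C=12 D=-16 ZF=0 PC=4
Step 11: PC=4 exec 'MUL D, 7'. After: A=-2 B=12 C=12 D=-112 ZF=0 PC=5
Step 12: PC=5 exec 'ADD D, A'. After: A=-2 B=12 C=12 D=-114 ZF=0 PC=6
Step 13: PC=6 exec 'JMP 4'. After: A=-2 B=12 C=12 D=-114 ZF=0 PC=4
Step 14: PC=4 exec 'MUL D, 7'. After: A=-2 B=12 C=12 D=-798 ZF=0 PC=5
Step 15: PC=5 exec 'ADD D, A'. After: A=-2 B=12 C=12 D=-800 ZF=0 PC=6
After 50 steps: not halted. PC revisits the same instructions with no path to HALT; will never halt.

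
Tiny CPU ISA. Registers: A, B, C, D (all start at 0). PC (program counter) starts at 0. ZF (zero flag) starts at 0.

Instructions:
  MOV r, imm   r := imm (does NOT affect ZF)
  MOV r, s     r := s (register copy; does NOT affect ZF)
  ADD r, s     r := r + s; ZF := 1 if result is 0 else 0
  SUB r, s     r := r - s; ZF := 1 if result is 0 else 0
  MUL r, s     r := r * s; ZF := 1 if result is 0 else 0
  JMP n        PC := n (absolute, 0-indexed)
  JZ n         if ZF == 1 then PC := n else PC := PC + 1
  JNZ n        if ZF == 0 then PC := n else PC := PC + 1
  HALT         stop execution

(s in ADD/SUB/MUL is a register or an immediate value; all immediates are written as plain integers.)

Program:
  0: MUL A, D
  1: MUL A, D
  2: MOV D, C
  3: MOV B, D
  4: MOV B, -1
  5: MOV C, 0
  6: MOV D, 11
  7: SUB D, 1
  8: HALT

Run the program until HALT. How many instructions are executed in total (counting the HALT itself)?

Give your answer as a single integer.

Answer: 9

Derivation:
Step 1: PC=0 exec 'MUL A, D'. After: A=0 B=0 C=0 D=0 ZF=1 PC=1
Step 2: PC=1 exec 'MUL A, D'. After: A=0 B=0 C=0 D=0 ZF=1 PC=2
Step 3: PC=2 exec 'MOV D, C'. After: A=0 B=0 C=0 D=0 ZF=1 PC=3
Step 4: PC=3 exec 'MOV B, D'. After: A=0 B=0 C=0 D=0 ZF=1 PC=4
Step 5: PC=4 exec 'MOV B, -1'. After: A=0 B=-1 C=0 D=0 ZF=1 PC=5
Step 6: PC=5 exec 'MOV C, 0'. After: A=0 B=-1 C=0 D=0 ZF=1 PC=6
Step 7: PC=6 exec 'MOV D, 11'. After: A=0 B=-1 C=0 D=11 ZF=1 PC=7
Step 8: PC=7 exec 'SUB D, 1'. After: A=0 B=-1 C=0 D=10 ZF=0 PC=8
Step 9: PC=8 exec 'HALT'. After: A=0 B=-1 C=0 D=10 ZF=0 PC=8 HALTED
Total instructions executed: 9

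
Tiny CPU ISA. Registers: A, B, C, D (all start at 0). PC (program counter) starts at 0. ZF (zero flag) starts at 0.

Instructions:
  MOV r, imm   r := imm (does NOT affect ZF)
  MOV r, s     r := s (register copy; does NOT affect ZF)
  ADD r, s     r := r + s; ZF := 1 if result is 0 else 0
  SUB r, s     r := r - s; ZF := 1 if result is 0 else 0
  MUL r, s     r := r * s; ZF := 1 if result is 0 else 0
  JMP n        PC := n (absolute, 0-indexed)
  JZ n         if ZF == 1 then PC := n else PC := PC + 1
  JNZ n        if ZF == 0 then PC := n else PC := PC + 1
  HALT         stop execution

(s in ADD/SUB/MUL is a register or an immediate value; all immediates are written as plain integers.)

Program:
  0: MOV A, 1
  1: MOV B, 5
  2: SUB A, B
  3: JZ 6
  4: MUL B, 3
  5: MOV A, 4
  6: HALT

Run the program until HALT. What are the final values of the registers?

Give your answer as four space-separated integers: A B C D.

Step 1: PC=0 exec 'MOV A, 1'. After: A=1 B=0 C=0 D=0 ZF=0 PC=1
Step 2: PC=1 exec 'MOV B, 5'. After: A=1 B=5 C=0 D=0 ZF=0 PC=2
Step 3: PC=2 exec 'SUB A, B'. After: A=-4 B=5 C=0 D=0 ZF=0 PC=3
Step 4: PC=3 exec 'JZ 6'. After: A=-4 B=5 C=0 D=0 ZF=0 PC=4
Step 5: PC=4 exec 'MUL B, 3'. After: A=-4 B=15 C=0 D=0 ZF=0 PC=5
Step 6: PC=5 exec 'MOV A, 4'. After: A=4 B=15 C=0 D=0 ZF=0 PC=6
Step 7: PC=6 exec 'HALT'. After: A=4 B=15 C=0 D=0 ZF=0 PC=6 HALTED

Answer: 4 15 0 0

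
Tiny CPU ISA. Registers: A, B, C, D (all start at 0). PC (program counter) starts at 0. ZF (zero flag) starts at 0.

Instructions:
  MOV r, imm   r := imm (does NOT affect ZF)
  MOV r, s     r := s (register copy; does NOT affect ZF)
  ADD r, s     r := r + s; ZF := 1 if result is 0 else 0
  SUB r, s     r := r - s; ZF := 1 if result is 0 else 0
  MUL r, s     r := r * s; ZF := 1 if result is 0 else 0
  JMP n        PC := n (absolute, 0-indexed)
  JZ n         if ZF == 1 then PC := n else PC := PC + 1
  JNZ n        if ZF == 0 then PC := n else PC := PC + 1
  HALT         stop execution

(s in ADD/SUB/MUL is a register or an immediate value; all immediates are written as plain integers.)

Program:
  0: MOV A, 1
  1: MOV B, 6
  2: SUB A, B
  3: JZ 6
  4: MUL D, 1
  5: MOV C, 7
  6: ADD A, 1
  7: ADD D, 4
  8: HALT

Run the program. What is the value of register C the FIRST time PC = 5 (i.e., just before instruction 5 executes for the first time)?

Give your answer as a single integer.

Step 1: PC=0 exec 'MOV A, 1'. After: A=1 B=0 C=0 D=0 ZF=0 PC=1
Step 2: PC=1 exec 'MOV B, 6'. After: A=1 B=6 C=0 D=0 ZF=0 PC=2
Step 3: PC=2 exec 'SUB A, B'. After: A=-5 B=6 C=0 D=0 ZF=0 PC=3
Step 4: PC=3 exec 'JZ 6'. After: A=-5 B=6 C=0 D=0 ZF=0 PC=4
Step 5: PC=4 exec 'MUL D, 1'. After: A=-5 B=6 C=0 D=0 ZF=1 PC=5
First time PC=5: C=0

0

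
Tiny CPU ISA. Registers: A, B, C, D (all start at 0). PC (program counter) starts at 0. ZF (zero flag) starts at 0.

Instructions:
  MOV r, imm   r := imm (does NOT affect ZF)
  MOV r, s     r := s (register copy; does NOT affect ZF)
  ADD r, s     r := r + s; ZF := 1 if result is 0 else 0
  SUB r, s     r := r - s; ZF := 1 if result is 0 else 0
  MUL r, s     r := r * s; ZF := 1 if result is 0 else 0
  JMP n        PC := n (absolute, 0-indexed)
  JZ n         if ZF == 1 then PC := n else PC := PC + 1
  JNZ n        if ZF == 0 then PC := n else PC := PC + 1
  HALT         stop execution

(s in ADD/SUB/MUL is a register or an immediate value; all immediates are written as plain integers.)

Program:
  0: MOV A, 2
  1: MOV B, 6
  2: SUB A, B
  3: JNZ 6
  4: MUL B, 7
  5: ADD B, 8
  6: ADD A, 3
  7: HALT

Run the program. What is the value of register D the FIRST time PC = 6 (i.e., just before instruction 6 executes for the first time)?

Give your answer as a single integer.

Step 1: PC=0 exec 'MOV A, 2'. After: A=2 B=0 C=0 D=0 ZF=0 PC=1
Step 2: PC=1 exec 'MOV B, 6'. After: A=2 B=6 C=0 D=0 ZF=0 PC=2
Step 3: PC=2 exec 'SUB A, B'. After: A=-4 B=6 C=0 D=0 ZF=0 PC=3
Step 4: PC=3 exec 'JNZ 6'. After: A=-4 B=6 C=0 D=0 ZF=0 PC=6
First time PC=6: D=0

0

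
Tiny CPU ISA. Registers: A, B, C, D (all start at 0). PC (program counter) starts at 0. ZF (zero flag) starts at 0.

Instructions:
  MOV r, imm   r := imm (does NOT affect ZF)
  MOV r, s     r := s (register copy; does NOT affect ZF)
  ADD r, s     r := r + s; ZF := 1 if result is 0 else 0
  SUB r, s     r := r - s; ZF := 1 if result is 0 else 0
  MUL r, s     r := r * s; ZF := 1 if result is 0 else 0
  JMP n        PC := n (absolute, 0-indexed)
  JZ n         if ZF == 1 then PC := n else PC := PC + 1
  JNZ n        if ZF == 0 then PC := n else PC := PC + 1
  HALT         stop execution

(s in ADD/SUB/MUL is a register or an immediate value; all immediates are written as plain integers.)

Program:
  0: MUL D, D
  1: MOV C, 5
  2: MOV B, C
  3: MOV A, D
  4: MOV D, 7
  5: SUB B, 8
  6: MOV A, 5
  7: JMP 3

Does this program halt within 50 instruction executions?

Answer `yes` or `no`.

Step 1: PC=0 exec 'MUL D, D'. After: A=0 B=0 C=0 D=0 ZF=1 PC=1
Step 2: PC=1 exec 'MOV C, 5'. After: A=0 B=0 C=5 D=0 ZF=1 PC=2
Step 3: PC=2 exec 'MOV B, C'. After: A=0 B=5 C=5 D=0 ZF=1 PC=3
Step 4: PC=3 exec 'MOV A, D'. After: A=0 B=5 C=5 D=0 ZF=1 PC=4
Step 5: PC=4 exec 'MOV D, 7'. After: A=0 B=5 C=5 D=7 ZF=1 PC=5
Step 6: PC=5 exec 'SUB B, 8'. After: A=0 B=-3 C=5 D=7 ZF=0 PC=6
Step 7: PC=6 exec 'MOV A, 5'. After: A=5 B=-3 C=5 D=7 ZF=0 PC=7
Step 8: PC=7 exec 'JMP 3'. After: A=5 B=-3 C=5 D=7 ZF=0 PC=3
Step 9: PC=3 exec 'MOV A, D'. After: A=7 B=-3 C=5 D=7 ZF=0 PC=4
Step 10: PC=4 exec 'MOV D, 7'. After: A=7 B=-3 C=5 D=7 ZF=0 PC=5
Step 11: PC=5 exec 'SUB B, 8'. After: A=7 B=-11 C=5 D=7 ZF=0 PC=6
Step 12: PC=6 exec 'MOV A, 5'. After: A=5 B=-11 C=5 D=7 ZF=0 PC=7
Step 13: PC=7 exec 'JMP 3'. After: A=5 B=-11 C=5 D=7 ZF=0 PC=3
Step 14: PC=3 exec 'MOV A, D'. After: A=7 B=-11 C=5 D=7 ZF=0 PC=4
Step 15: PC=4 exec 'MOV D, 7'. After: A=7 B=-11 C=5 D=7 ZF=0 PC=5
After 50 steps: not halted. PC revisits the same instructions with no path to HALT; will never halt.

Answer: no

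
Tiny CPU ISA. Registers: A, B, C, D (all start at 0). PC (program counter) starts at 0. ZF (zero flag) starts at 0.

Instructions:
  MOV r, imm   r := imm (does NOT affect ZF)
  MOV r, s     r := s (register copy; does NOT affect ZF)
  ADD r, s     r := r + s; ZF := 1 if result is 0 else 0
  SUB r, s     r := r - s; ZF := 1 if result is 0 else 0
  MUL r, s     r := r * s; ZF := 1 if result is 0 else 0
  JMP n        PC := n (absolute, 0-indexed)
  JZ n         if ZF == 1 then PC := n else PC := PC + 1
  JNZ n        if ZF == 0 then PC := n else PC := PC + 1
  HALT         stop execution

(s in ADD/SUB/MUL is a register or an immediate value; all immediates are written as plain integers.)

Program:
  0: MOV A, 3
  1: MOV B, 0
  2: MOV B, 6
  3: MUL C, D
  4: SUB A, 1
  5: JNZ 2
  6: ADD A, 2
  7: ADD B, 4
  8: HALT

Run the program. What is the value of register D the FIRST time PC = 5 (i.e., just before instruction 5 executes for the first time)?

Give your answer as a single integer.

Step 1: PC=0 exec 'MOV A, 3'. After: A=3 B=0 C=0 D=0 ZF=0 PC=1
Step 2: PC=1 exec 'MOV B, 0'. After: A=3 B=0 C=0 D=0 ZF=0 PC=2
Step 3: PC=2 exec 'MOV B, 6'. After: A=3 B=6 C=0 D=0 ZF=0 PC=3
Step 4: PC=3 exec 'MUL C, D'. After: A=3 B=6 C=0 D=0 ZF=1 PC=4
Step 5: PC=4 exec 'SUB A, 1'. After: A=2 B=6 C=0 D=0 ZF=0 PC=5
First time PC=5: D=0

0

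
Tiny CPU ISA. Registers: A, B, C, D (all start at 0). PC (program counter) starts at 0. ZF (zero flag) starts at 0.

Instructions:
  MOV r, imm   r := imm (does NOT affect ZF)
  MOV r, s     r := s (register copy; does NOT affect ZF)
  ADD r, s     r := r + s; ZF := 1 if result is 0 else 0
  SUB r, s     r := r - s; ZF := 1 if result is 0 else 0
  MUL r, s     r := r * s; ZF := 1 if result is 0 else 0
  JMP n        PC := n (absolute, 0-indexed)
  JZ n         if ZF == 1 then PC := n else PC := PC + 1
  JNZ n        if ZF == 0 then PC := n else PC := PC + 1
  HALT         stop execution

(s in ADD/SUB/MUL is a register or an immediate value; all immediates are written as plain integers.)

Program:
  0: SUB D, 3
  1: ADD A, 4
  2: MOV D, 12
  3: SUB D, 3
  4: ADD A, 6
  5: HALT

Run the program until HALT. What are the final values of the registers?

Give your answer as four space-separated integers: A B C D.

Answer: 10 0 0 9

Derivation:
Step 1: PC=0 exec 'SUB D, 3'. After: A=0 B=0 C=0 D=-3 ZF=0 PC=1
Step 2: PC=1 exec 'ADD A, 4'. After: A=4 B=0 C=0 D=-3 ZF=0 PC=2
Step 3: PC=2 exec 'MOV D, 12'. After: A=4 B=0 C=0 D=12 ZF=0 PC=3
Step 4: PC=3 exec 'SUB D, 3'. After: A=4 B=0 C=0 D=9 ZF=0 PC=4
Step 5: PC=4 exec 'ADD A, 6'. After: A=10 B=0 C=0 D=9 ZF=0 PC=5
Step 6: PC=5 exec 'HALT'. After: A=10 B=0 C=0 D=9 ZF=0 PC=5 HALTED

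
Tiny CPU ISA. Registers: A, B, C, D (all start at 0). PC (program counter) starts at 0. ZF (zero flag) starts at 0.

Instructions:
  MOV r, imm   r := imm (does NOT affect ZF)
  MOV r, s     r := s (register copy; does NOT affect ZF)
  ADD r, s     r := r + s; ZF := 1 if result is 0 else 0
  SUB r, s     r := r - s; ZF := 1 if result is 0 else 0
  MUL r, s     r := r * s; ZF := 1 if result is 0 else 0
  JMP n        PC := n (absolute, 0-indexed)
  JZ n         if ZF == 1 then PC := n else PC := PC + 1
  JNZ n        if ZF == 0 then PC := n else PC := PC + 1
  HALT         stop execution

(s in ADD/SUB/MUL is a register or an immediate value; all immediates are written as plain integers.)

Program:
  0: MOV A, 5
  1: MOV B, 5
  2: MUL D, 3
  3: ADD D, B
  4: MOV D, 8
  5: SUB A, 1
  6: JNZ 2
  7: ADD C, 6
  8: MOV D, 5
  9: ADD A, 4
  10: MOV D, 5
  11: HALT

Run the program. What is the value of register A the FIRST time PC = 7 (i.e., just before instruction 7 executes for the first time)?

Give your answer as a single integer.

Step 1: PC=0 exec 'MOV A, 5'. After: A=5 B=0 C=0 D=0 ZF=0 PC=1
Step 2: PC=1 exec 'MOV B, 5'. After: A=5 B=5 C=0 D=0 ZF=0 PC=2
Step 3: PC=2 exec 'MUL D, 3'. After: A=5 B=5 C=0 D=0 ZF=1 PC=3
Step 4: PC=3 exec 'ADD D, B'. After: A=5 B=5 C=0 D=5 ZF=0 PC=4
Step 5: PC=4 exec 'MOV D, 8'. After: A=5 B=5 C=0 D=8 ZF=0 PC=5
Step 6: PC=5 exec 'SUB A, 1'. After: A=4 B=5 C=0 D=8 ZF=0 PC=6
Step 7: PC=6 exec 'JNZ 2'. After: A=4 B=5 C=0 D=8 ZF=0 PC=2
Step 8: PC=2 exec 'MUL D, 3'. After: A=4 B=5 C=0 D=24 ZF=0 PC=3
Step 9: PC=3 exec 'ADD D, B'. After: A=4 B=5 C=0 D=29 ZF=0 PC=4
Step 10: PC=4 exec 'MOV D, 8'. After: A=4 B=5 C=0 D=8 ZF=0 PC=5
Step 11: PC=5 exec 'SUB A, 1'. After: A=3 B=5 C=0 D=8 ZF=0 PC=6
Step 12: PC=6 exec 'JNZ 2'. After: A=3 B=5 C=0 D=8 ZF=0 PC=2
Step 13: PC=2 exec 'MUL D, 3'. After: A=3 B=5 C=0 D=24 ZF=0 PC=3
Step 14: PC=3 exec 'ADD D, B'. After: A=3 B=5 C=0 D=29 ZF=0 PC=4
Step 15: PC=4 exec 'MOV D, 8'. After: A=3 B=5 C=0 D=8 ZF=0 PC=5
Step 16: PC=5 exec 'SUB A, 1'. After: A=2 B=5 C=0 D=8 ZF=0 PC=6
Step 17: PC=6 exec 'JNZ 2'. After: A=2 B=5 C=0 D=8 ZF=0 PC=2
Step 18: PC=2 exec 'MUL D, 3'. After: A=2 B=5 C=0 D=24 ZF=0 PC=3
Step 19: PC=3 exec 'ADD D, B'. After: A=2 B=5 C=0 D=29 ZF=0 PC=4
Step 20: PC=4 exec 'MOV D, 8'. After: A=2 B=5 C=0 D=8 ZF=0 PC=5
Step 21: PC=5 exec 'SUB A, 1'. After: A=1 B=5 C=0 D=8 ZF=0 PC=6
Step 22: PC=6 exec 'JNZ 2'. After: A=1 B=5 C=0 D=8 ZF=0 PC=2
Step 23: PC=2 exec 'MUL D, 3'. After: A=1 B=5 C=0 D=24 ZF=0 PC=3
Step 24: PC=3 exec 'ADD D, B'. After: A=1 B=5 C=0 D=29 ZF=0 PC=4
Step 25: PC=4 exec 'MOV D, 8'. After: A=1 B=5 C=0 D=8 ZF=0 PC=5
Step 26: PC=5 exec 'SUB A, 1'. After: A=0 B=5 C=0 D=8 ZF=1 PC=6
Step 27: PC=6 exec 'JNZ 2'. After: A=0 B=5 C=0 D=8 ZF=1 PC=7
First time PC=7: A=0

0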